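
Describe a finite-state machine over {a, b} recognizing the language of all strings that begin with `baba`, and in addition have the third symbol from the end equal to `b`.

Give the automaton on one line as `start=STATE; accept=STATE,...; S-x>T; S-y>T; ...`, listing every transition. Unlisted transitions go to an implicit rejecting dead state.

Run two small machines in parallel and take their product. The first has 6 states tracking whether the input so far still matches the prefix `baba`; the second has 15 states tracking the last 3 symbols read. A product state is a pair (one from each), accepting exactly when both do.
With 24 states:
          a    b  
>  q0     q1   q2 
   q1     q3   q4 
   q2     q5   q6 
   q3     q7   q8 
   q4     q9  q10 
   q5    q11  q12 
   q6    q13  q14 
   q7     q7   q8 
   q8     q9  q10 
   q9    q11  q15 
   q10   q13  q14 
   q11    q7   q8 
   q12   q16  q10 
   q13   q11  q15 
   q14   q13  q14 
   q15    q9  q10 
   q16   q17  q18 
 * q17   q19  q20 
 * q18   q16  q21 
   q19   q19  q20 
   q20   q16  q21 
   q21   q22  q23 
 * q22   q17  q18 
 * q23   q22  q23 
(> = start, * = accepting)

start=q0; accept=q17,q18,q22,q23; q0-a>q1; q0-b>q2; q1-a>q3; q1-b>q4; q2-a>q5; q2-b>q6; q3-a>q7; q3-b>q8; q4-a>q9; q4-b>q10; q5-a>q11; q5-b>q12; q6-a>q13; q6-b>q14; q7-a>q7; q7-b>q8; q8-a>q9; q8-b>q10; q9-a>q11; q9-b>q15; q10-a>q13; q10-b>q14; q11-a>q7; q11-b>q8; q12-a>q16; q12-b>q10; q13-a>q11; q13-b>q15; q14-a>q13; q14-b>q14; q15-a>q9; q15-b>q10; q16-a>q17; q16-b>q18; q17-a>q19; q17-b>q20; q18-a>q16; q18-b>q21; q19-a>q19; q19-b>q20; q20-a>q16; q20-b>q21; q21-a>q22; q21-b>q23; q22-a>q17; q22-b>q18; q23-a>q22; q23-b>q23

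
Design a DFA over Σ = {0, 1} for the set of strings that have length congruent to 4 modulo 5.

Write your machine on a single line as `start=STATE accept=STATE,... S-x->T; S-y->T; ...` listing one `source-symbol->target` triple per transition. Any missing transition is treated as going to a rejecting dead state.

Count input length modulo 5: every symbol advances one step around the cycle q0 → q1 → q2 → q3 → q4 → q0. Accept at q4.
A 5-state machine:
        0   1  
>  q0   q1  q1 
   q1   q2  q2 
   q2   q3  q3 
   q3   q4  q4 
 * q4   q0  q0 
(> = start, * = accepting)

start=q0; accept=q4; q0-0->q1; q0-1->q1; q1-0->q2; q1-1->q2; q2-0->q3; q2-1->q3; q3-0->q4; q3-1->q4; q4-0->q0; q4-1->q0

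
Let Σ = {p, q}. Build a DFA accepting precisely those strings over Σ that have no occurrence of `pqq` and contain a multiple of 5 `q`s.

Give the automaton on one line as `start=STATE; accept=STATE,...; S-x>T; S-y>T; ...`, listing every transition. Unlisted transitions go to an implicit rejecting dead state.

Run two small machines in parallel and take their product. The first has 4 states tracking partial matches of the forbidden pattern `pqq`; the second has 5 states tracking the count of `q`s modulo 5. A product state is a pair (one from each), accepting exactly when both do.
A 20-state machine:
          p    q  
>* s0     s1   s2 
 * s1     s1   s3 
   s2     s4   s5 
   s3     s4   s6 
   s4     s4   s7 
   s5     s8   s9 
   s6     s6  s10 
   s7     s8  s10 
   s8     s8  s11 
   s9    s12  s13 
   s10   s10  s14 
   s11   s12  s14 
   s12   s12  s15 
   s13   s16   s0 
   s14   s14  s17 
   s15   s16  s17 
   s16   s16  s18 
   s17   s17  s19 
 * s18    s1  s19 
   s19   s19   s6 
(> = start, * = accepting)

start=s0; accept=s0,s1,s18; s0-p>s1; s0-q>s2; s1-p>s1; s1-q>s3; s2-p>s4; s2-q>s5; s3-p>s4; s3-q>s6; s4-p>s4; s4-q>s7; s5-p>s8; s5-q>s9; s6-p>s6; s6-q>s10; s7-p>s8; s7-q>s10; s8-p>s8; s8-q>s11; s9-p>s12; s9-q>s13; s10-p>s10; s10-q>s14; s11-p>s12; s11-q>s14; s12-p>s12; s12-q>s15; s13-p>s16; s13-q>s0; s14-p>s14; s14-q>s17; s15-p>s16; s15-q>s17; s16-p>s16; s16-q>s18; s17-p>s17; s17-q>s19; s18-p>s1; s18-q>s19; s19-p>s19; s19-q>s6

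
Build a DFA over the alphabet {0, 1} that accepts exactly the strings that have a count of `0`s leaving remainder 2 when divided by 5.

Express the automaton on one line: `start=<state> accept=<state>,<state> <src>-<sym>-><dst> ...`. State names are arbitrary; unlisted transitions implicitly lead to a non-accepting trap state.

Keep the running count of `0`s modulo 5: each `0` advances along the cycle s0 → s1 → s2 → s3 → s4 → s0 while other symbols loop. Accept at s2.
With 5 states:
        0   1  
>  s0   s1  s0 
   s1   s2  s1 
 * s2   s3  s2 
   s3   s4  s3 
   s4   s0  s4 
(> = start, * = accepting)

start=s0 accept=s2 s0-0->s1 s0-1->s0 s1-0->s2 s1-1->s1 s2-0->s3 s2-1->s2 s3-0->s4 s3-1->s3 s4-0->s0 s4-1->s4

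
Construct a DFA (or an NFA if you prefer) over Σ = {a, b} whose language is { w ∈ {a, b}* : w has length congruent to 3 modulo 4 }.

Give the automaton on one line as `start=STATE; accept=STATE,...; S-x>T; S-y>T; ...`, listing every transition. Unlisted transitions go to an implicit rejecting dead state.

start=q0; accept=q3; q0-a>q1; q0-b>q1; q1-a>q2; q1-b>q2; q2-a>q3; q2-b>q3; q3-a>q0; q3-b>q0

Count input length modulo 4: every symbol advances one step around the cycle q0 → q1 → q2 → q3 → q0. Accept at q3.
A 4-state machine:
        a   b  
>  q0   q1  q1 
   q1   q2  q2 
   q2   q3  q3 
 * q3   q0  q0 
(> = start, * = accepting)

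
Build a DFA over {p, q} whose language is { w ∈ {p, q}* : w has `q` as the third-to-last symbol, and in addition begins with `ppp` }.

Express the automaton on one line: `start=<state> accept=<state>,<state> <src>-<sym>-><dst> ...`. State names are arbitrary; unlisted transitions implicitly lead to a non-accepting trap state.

start=S0 accept=S8,S9,S10,S11 S0-p->S1 S0-q->S2 S1-p->S3 S1-q->S2 S2-p->S2 S2-q->S2 S3-p->S4 S3-q->S2 S4-p->S4 S4-q->S5 S5-p->S6 S5-q->S7 S6-p->S8 S6-q->S9 S7-p->S10 S7-q->S11 S8-p->S4 S8-q->S5 S9-p->S6 S9-q->S7 S10-p->S8 S10-q->S9 S11-p->S10 S11-q->S11

Handle the two conditions separately and then intersect. One (15 states) tracks the last 3 symbols read; the other (5 states) tracks whether the input so far still matches the prefix `ppp`. Each combined state is a pair, one component from each; accept when both components accept. Minimizing collapses redundant product states.
With 12 states:
          p    q  
>  S0     S1   S2 
   S1     S3   S2 
   S2     S2   S2 
   S3     S4   S2 
   S4     S4   S5 
   S5     S6   S7 
   S6     S8   S9 
   S7    S10  S11 
 * S8     S4   S5 
 * S9     S6   S7 
 * S10    S8   S9 
 * S11   S10  S11 
(> = start, * = accepting)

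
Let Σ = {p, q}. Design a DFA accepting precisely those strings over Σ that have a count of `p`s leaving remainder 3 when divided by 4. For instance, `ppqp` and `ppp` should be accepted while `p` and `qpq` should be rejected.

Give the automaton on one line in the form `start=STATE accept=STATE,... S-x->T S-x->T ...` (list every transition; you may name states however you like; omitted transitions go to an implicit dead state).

start=S0 accept=S3 S0-p->S1 S0-q->S0 S1-p->S2 S1-q->S1 S2-p->S3 S2-q->S2 S3-p->S0 S3-q->S3

The only thing that matters is how many `p`s have appeared, reduced mod 4. Use one state per residue: S0 for 0, …, S3 for 3. Reading `p` moves to the next residue; anything else stays put. S3 is accepting.
        p   q  
>  S0   S1  S0 
   S1   S2  S1 
   S2   S3  S2 
 * S3   S0  S3 
(> = start, * = accepting)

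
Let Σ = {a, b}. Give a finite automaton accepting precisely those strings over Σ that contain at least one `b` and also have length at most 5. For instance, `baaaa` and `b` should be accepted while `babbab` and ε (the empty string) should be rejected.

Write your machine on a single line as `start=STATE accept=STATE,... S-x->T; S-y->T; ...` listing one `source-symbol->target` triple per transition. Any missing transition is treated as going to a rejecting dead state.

Build one automaton per condition and run them in lockstep. One (3 states) tracks the count of `b`s, saturating at 2; the other (7 states) tracks the input length, saturating at 6. Each combined state is a pair, one component from each; accept when both components accept. Minimizing collapses redundant product states.
11 states suffice.
          a    b  
>  q0     q1   q2 
   q1     q3   q4 
 * q2     q4   q4 
   q3     q5   q6 
 * q4     q6   q6 
   q5     q7   q8 
 * q6     q8   q8 
   q7     q9  q10 
 * q8    q10  q10 
   q9     q9   q9 
 * q10    q9   q9 
(> = start, * = accepting)

start=q0; accept=q2,q4,q6,q8,q10; q0-a->q1; q0-b->q2; q1-a->q3; q1-b->q4; q2-a->q4; q2-b->q4; q3-a->q5; q3-b->q6; q4-a->q6; q4-b->q6; q5-a->q7; q5-b->q8; q6-a->q8; q6-b->q8; q7-a->q9; q7-b->q10; q8-a->q10; q8-b->q10; q9-a->q9; q9-b->q9; q10-a->q9; q10-b->q9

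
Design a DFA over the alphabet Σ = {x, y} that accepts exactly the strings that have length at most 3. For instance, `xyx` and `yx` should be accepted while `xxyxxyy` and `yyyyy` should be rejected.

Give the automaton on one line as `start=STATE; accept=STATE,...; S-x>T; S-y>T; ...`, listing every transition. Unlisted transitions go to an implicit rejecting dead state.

We only need to distinguish lengths 0, 1, …, 3, and '>3'. Chain A → B → C → D → E on every symbol, with E looping. Accepting states: {A, B, C, D}.
       x  y 
>* A   B  B 
 * B   C  C 
 * C   D  D 
 * D   E  E 
   E   E  E 
(> = start, * = accepting)

start=A; accept=A,B,C,D; A-x>B; A-y>B; B-x>C; B-y>C; C-x>D; C-y>D; D-x>E; D-y>E; E-x>E; E-y>E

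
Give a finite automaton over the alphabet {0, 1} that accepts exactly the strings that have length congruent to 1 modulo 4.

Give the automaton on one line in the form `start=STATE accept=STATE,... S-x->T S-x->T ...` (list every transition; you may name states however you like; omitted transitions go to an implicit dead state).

Only the length mod 4 matters, so use a 4-cycle: from any state, every input symbol moves to the next state, wrapping D back to A. Mark B accepting.
A 4-state machine:
       0  1 
>  A   B  B 
 * B   C  C 
   C   D  D 
   D   A  A 
(> = start, * = accepting)

start=A accept=B A-0->B A-1->B B-0->C B-1->C C-0->D C-1->D D-0->A D-1->A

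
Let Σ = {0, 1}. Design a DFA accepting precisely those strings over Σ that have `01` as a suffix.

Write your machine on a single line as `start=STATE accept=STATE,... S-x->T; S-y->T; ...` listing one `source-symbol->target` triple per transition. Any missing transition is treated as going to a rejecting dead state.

Let each state record the length of the longest suffix of the input read so far that is also a prefix of `01`. S1 means the last symbol is `0`; S2 means the last 2 symbols are `01`. Accept only at S2, where the string currently ends in `01`.
3 states suffice.
        0   1  
>  S0   S1  S0 
   S1   S1  S2 
 * S2   S1  S0 
(> = start, * = accepting)

start=S0; accept=S2; S0-0->S1; S0-1->S0; S1-0->S1; S1-1->S2; S2-0->S1; S2-1->S0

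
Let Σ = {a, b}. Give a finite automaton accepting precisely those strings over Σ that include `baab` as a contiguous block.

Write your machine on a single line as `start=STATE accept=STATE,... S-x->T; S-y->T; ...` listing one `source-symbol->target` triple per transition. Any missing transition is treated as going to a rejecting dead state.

States s0..s3 record the length of the longest prefix of `baab` that matches the current input suffix. Reaching s4 means `baab` has been seen, and we stay there forever. Accept from s4.
        a   b  
>  s0   s0  s1 
   s1   s2  s1 
   s2   s3  s1 
   s3   s0  s4 
 * s4   s4  s4 
(> = start, * = accepting)

start=s0; accept=s4; s0-a->s0; s0-b->s1; s1-a->s2; s1-b->s1; s2-a->s3; s2-b->s1; s3-a->s0; s3-b->s4; s4-a->s4; s4-b->s4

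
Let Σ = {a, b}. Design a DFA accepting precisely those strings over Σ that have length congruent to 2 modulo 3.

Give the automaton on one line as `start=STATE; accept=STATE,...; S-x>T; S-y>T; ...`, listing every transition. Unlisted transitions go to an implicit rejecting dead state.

Count input length modulo 3: every symbol advances one step around the cycle S0 → S1 → S2 → S0. Accept at S2.
A 3-state machine:
        a   b  
>  S0   S1  S1 
   S1   S2  S2 
 * S2   S0  S0 
(> = start, * = accepting)

start=S0; accept=S2; S0-a>S1; S0-b>S1; S1-a>S2; S1-b>S2; S2-a>S0; S2-b>S0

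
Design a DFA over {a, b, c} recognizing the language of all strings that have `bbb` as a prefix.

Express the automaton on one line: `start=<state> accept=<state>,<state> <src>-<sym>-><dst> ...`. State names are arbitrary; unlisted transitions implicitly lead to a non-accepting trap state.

Walk along `bbb` while the input agrees: from q0 take `b` to q1, and so on. Any deviation drops to the rejecting sink q4. Once q3 is reached the prefix is confirmed and every continuation is accepted.
With 5 states:
        a   b   c  
>  q0   q4  q1  q4 
   q1   q4  q2  q4 
   q2   q4  q3  q4 
 * q3   q3  q3  q3 
   q4   q4  q4  q4 
(> = start, * = accepting)

start=q0 accept=q3 q0-a->q4 q0-b->q1 q0-c->q4 q1-a->q4 q1-b->q2 q1-c->q4 q2-a->q4 q2-b->q3 q2-c->q4 q3-a->q3 q3-b->q3 q3-c->q3 q4-a->q4 q4-b->q4 q4-c->q4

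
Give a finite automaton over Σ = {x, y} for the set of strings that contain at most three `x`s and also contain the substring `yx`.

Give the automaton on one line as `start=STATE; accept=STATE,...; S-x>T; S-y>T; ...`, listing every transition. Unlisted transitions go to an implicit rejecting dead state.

Handle the two conditions separately and then intersect. The first has 5 states tracking the count of `x`s, saturating at 4; the second has 3 states tracking whether and how much of `yx` has been seen. A product state is a pair (one from each), accepting exactly when both do. Equivalent product states are then merged.
With 10 states:
        x   y  
>  S0   S1  S2 
   S1   S3  S4 
   S2   S5  S2 
   S3   S6  S7 
   S4   S8  S4 
 * S5   S8  S5 
   S6   S6  S6 
   S7   S9  S7 
 * S8   S9  S8 
 * S9   S6  S9 
(> = start, * = accepting)

start=S0; accept=S5,S8,S9; S0-x>S1; S0-y>S2; S1-x>S3; S1-y>S4; S2-x>S5; S2-y>S2; S3-x>S6; S3-y>S7; S4-x>S8; S4-y>S4; S5-x>S8; S5-y>S5; S6-x>S6; S6-y>S6; S7-x>S9; S7-y>S7; S8-x>S9; S8-y>S8; S9-x>S6; S9-y>S9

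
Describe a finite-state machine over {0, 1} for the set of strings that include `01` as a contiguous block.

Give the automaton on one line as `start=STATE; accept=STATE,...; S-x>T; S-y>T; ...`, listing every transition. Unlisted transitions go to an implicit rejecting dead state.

start=s0; accept=s2; s0-0>s1; s0-1>s0; s1-0>s1; s1-1>s2; s2-0>s2; s2-1>s2

Track how much of `01` has been matched so far: state s0 is no progress, s2 is the absorbing accept state reached once `01` has occurred. Intermediate states record partial matches; on a mismatch, fall back to the longest reusable overlap.
A 3-state machine:
        0   1  
>  s0   s1  s0 
   s1   s1  s2 
 * s2   s2  s2 
(> = start, * = accepting)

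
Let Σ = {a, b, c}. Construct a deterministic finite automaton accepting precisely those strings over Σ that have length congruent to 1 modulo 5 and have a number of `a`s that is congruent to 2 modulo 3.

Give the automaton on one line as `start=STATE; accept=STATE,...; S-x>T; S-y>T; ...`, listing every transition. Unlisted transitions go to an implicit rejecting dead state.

Handle the two conditions separately and then intersect. The first has 5 states tracking the input length modulo 5; the second has 3 states tracking the count of `a`s modulo 3. A product state is a pair (one from each), accepting exactly when both do.
          a    b    c  
>  s0     s1   s2   s2 
   s1     s3   s4   s4 
   s2     s4   s5   s5 
   s3     s6   s7   s7 
   s4     s7   s8   s8 
   s5     s8   s6   s6 
   s6     s9  s10  s10 
   s7    s10  s11  s11 
   s8    s11   s9   s9 
   s9    s12  s13  s13 
   s10   s13   s0   s0 
   s11    s0  s12  s12 
   s12    s2  s14  s14 
   s13   s14   s1   s1 
 * s14    s5   s3   s3 
(> = start, * = accepting)

start=s0; accept=s14; s0-a>s1; s0-b>s2; s0-c>s2; s1-a>s3; s1-b>s4; s1-c>s4; s2-a>s4; s2-b>s5; s2-c>s5; s3-a>s6; s3-b>s7; s3-c>s7; s4-a>s7; s4-b>s8; s4-c>s8; s5-a>s8; s5-b>s6; s5-c>s6; s6-a>s9; s6-b>s10; s6-c>s10; s7-a>s10; s7-b>s11; s7-c>s11; s8-a>s11; s8-b>s9; s8-c>s9; s9-a>s12; s9-b>s13; s9-c>s13; s10-a>s13; s10-b>s0; s10-c>s0; s11-a>s0; s11-b>s12; s11-c>s12; s12-a>s2; s12-b>s14; s12-c>s14; s13-a>s14; s13-b>s1; s13-c>s1; s14-a>s5; s14-b>s3; s14-c>s3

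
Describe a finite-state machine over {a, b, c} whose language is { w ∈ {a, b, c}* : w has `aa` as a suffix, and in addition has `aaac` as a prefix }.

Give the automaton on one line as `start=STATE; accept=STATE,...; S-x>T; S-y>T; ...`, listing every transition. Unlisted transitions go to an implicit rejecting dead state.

start=S0; accept=S7; S0-a>S1; S0-b>S2; S0-c>S2; S1-a>S3; S1-b>S2; S1-c>S2; S2-a>S2; S2-b>S2; S2-c>S2; S3-a>S4; S3-b>S2; S3-c>S2; S4-a>S2; S4-b>S2; S4-c>S5; S5-a>S6; S5-b>S5; S5-c>S5; S6-a>S7; S6-b>S5; S6-c>S5; S7-a>S7; S7-b>S5; S7-c>S5

Handle the two conditions separately and then intersect. One (3 states) tracks how much of the suffix `aa` has currently been matched; the other (6 states) tracks whether the input so far still matches the prefix `aaac`. Each combined state is a pair, one component from each; accept when both components accept. Minimizing collapses redundant product states.
8 states suffice.
        a   b   c  
>  S0   S1  S2  S2 
   S1   S3  S2  S2 
   S2   S2  S2  S2 
   S3   S4  S2  S2 
   S4   S2  S2  S5 
   S5   S6  S5  S5 
   S6   S7  S5  S5 
 * S7   S7  S5  S5 
(> = start, * = accepting)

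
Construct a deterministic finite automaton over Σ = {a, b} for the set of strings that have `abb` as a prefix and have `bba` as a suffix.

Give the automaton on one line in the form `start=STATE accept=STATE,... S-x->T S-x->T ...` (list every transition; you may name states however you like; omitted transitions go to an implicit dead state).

Run two small machines in parallel and take their product. One (5 states) tracks whether the input so far still matches the prefix `abb`; the other (4 states) tracks how much of the suffix `bba` has currently been matched. Each combined state is a pair, one component from each; accept when both components accept.
An 11-state machine:
          a    b  
>  q0     q1   q2 
   q1     q3   q4 
   q2     q3   q5 
   q3     q3   q2 
   q4     q3   q6 
   q5     q7   q5 
   q6     q8   q6 
   q7     q3   q2 
 * q8     q9  q10 
   q9     q9  q10 
   q10    q9   q6 
(> = start, * = accepting)

start=q0 accept=q8 q0-a->q1 q0-b->q2 q1-a->q3 q1-b->q4 q2-a->q3 q2-b->q5 q3-a->q3 q3-b->q2 q4-a->q3 q4-b->q6 q5-a->q7 q5-b->q5 q6-a->q8 q6-b->q6 q7-a->q3 q7-b->q2 q8-a->q9 q8-b->q10 q9-a->q9 q9-b->q10 q10-a->q9 q10-b->q6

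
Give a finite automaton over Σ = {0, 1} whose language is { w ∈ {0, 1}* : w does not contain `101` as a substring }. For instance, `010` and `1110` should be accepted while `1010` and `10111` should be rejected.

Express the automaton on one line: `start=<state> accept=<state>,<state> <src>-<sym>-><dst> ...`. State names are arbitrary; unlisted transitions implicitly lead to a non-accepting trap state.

Track partial matches of the forbidden pattern `101`. State D is a dead state reached once `101` has occurred; every other state accepts. A means no part of `101` is currently matched.
       0  1 
>* A   A  B 
 * B   C  B 
 * C   A  D 
   D   D  D 
(> = start, * = accepting)

start=A accept=A,B,C A-0->A A-1->B B-0->C B-1->B C-0->A C-1->D D-0->D D-1->D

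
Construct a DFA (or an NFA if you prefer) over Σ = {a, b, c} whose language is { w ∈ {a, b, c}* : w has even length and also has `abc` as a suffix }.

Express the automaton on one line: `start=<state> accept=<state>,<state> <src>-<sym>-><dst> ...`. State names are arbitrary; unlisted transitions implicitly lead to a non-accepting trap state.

start=q0 accept=q7 q0-a->q1 q0-b->q2 q0-c->q2 q1-a->q3 q1-b->q4 q1-c->q0 q2-a->q3 q2-b->q0 q2-c->q0 q3-a->q1 q3-b->q5 q3-c->q2 q4-a->q1 q4-b->q2 q4-c->q6 q5-a->q3 q5-b->q0 q5-c->q7 q6-a->q3 q6-b->q0 q6-c->q0 q7-a->q1 q7-b->q2 q7-c->q2

Build one automaton per condition and run them in lockstep. One (2 states) tracks the input length modulo 2; the other (4 states) tracks how much of the suffix `abc` has currently been matched. Each combined state is a pair, one component from each; accept when both components accept.
With 8 states:
        a   b   c  
>  q0   q1  q2  q2 
   q1   q3  q4  q0 
   q2   q3  q0  q0 
   q3   q1  q5  q2 
   q4   q1  q2  q6 
   q5   q3  q0  q7 
   q6   q3  q0  q0 
 * q7   q1  q2  q2 
(> = start, * = accepting)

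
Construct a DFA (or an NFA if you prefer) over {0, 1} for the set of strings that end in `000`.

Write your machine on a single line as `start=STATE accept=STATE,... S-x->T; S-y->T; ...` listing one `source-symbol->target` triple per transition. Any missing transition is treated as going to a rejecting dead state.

Remember how much of `000` the current input suffix matches. State s0 means no match yet; s1 means the last symbol is `0`; s2 means the last 2 symbols are `00`; s3 means the last 3 symbols are `000`. Only s3 accepts. On a mismatch, fall back to the longest proper suffix that is still a prefix of `000`.
        0   1  
>  s0   s1  s0 
   s1   s2  s0 
   s2   s3  s0 
 * s3   s3  s0 
(> = start, * = accepting)

start=s0; accept=s3; s0-0->s1; s0-1->s0; s1-0->s2; s1-1->s0; s2-0->s3; s2-1->s0; s3-0->s3; s3-1->s0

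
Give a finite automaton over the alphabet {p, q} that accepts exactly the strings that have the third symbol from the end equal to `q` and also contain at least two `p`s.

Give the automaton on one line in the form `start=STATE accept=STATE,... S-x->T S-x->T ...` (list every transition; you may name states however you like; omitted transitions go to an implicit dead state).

Handle the two conditions separately and then intersect. One (15 states) tracks the last 3 symbols read; the other (4 states) tracks the count of `p`s, saturating at 3. Each combined state is a pair, one component from each; accept when both components accept. Equivalent product states are then merged.
With 14 states:
          p    q  
>  s0     s1   s2 
   s1     s3   s4 
   s2     s5   s2 
   s3     s3   s6 
   s4     s7   s8 
   s5     s9   s4 
   s6     s7  s10 
   s7     s9  s11 
   s8    s12   s8 
 * s9     s3   s6 
   s10   s12  s13 
 * s11    s7  s10 
 * s12    s9  s11 
 * s13   s12  s13 
(> = start, * = accepting)

start=s0 accept=s9,s11,s12,s13 s0-p->s1 s0-q->s2 s1-p->s3 s1-q->s4 s2-p->s5 s2-q->s2 s3-p->s3 s3-q->s6 s4-p->s7 s4-q->s8 s5-p->s9 s5-q->s4 s6-p->s7 s6-q->s10 s7-p->s9 s7-q->s11 s8-p->s12 s8-q->s8 s9-p->s3 s9-q->s6 s10-p->s12 s10-q->s13 s11-p->s7 s11-q->s10 s12-p->s9 s12-q->s11 s13-p->s12 s13-q->s13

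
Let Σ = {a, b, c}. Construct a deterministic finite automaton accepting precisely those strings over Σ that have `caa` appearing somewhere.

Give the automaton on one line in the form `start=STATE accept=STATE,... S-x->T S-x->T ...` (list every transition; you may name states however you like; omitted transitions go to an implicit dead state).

start=q0 accept=q3 q0-a->q0 q0-b->q0 q0-c->q1 q1-a->q2 q1-b->q0 q1-c->q1 q2-a->q3 q2-b->q0 q2-c->q1 q3-a->q3 q3-b->q3 q3-c->q3

States q0..q2 record the length of the longest prefix of `caa` that matches the current input suffix. Reaching q3 means `caa` has been seen, and we stay there forever. Accept from q3.
        a   b   c  
>  q0   q0  q0  q1 
   q1   q2  q0  q1 
   q2   q3  q0  q1 
 * q3   q3  q3  q3 
(> = start, * = accepting)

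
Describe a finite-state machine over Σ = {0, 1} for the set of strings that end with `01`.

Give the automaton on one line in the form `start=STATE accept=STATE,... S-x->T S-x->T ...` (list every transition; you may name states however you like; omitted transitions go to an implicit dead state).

start=q0 accept=q2 q0-0->q1 q0-1->q0 q1-0->q1 q1-1->q2 q2-0->q1 q2-1->q0

Remember how much of `01` the current input suffix matches. State q0 means no match yet; q1 means the last symbol is `0`; q2 means the last 2 symbols are `01`. Only q2 accepts. On a mismatch, fall back to the longest proper suffix that is still a prefix of `01`.
A 3-state machine:
        0   1  
>  q0   q1  q0 
   q1   q1  q2 
 * q2   q1  q0 
(> = start, * = accepting)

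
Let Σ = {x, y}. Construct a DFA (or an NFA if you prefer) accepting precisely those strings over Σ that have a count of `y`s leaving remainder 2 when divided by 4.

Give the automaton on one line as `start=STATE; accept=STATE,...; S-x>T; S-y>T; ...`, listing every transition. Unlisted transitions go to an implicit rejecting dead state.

Keep the running count of `y`s modulo 4: each `y` advances along the cycle s0 → s1 → s2 → s3 → s0 while other symbols loop. Accept at s2.
A 4-state machine:
        x   y  
>  s0   s0  s1 
   s1   s1  s2 
 * s2   s2  s3 
   s3   s3  s0 
(> = start, * = accepting)

start=s0; accept=s2; s0-x>s0; s0-y>s1; s1-x>s1; s1-y>s2; s2-x>s2; s2-y>s3; s3-x>s3; s3-y>s0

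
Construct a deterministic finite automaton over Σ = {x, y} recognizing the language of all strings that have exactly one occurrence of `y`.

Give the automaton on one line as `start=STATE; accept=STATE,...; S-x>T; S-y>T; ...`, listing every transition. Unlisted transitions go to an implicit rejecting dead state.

Only the number of `y`s matters, and only up to 2. Make a chain q0 → q1 → q2 advanced by each `y` (with q2 absorbing); every other symbol self-loops. The accepting set is {q1}.
3 states suffice.
        x   y  
>  q0   q0  q1 
 * q1   q1  q2 
   q2   q2  q2 
(> = start, * = accepting)

start=q0; accept=q1; q0-x>q0; q0-y>q1; q1-x>q1; q1-y>q2; q2-x>q2; q2-y>q2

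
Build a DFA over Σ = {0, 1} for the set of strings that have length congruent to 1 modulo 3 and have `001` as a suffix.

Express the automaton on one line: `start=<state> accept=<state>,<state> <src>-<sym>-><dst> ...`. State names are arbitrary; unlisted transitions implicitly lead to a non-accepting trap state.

Handle the two conditions separately and then intersect. The first has 3 states tracking the input length modulo 3; the second has 4 states tracking how much of the suffix `001` has currently been matched. A product state is a pair (one from each), accepting exactly when both do.
A 12-state machine:
          0    1  
>  q0     q1   q2 
   q1     q3   q4 
   q2     q5   q4 
   q3     q6   q7 
   q4     q8   q0 
   q5     q6   q0 
   q6     q9  q10 
   q7     q1   q2 
   q8     q9   q2 
   q9     q3  q11 
 * q10    q5   q4 
   q11    q8   q0 
(> = start, * = accepting)

start=q0 accept=q10 q0-0->q1 q0-1->q2 q1-0->q3 q1-1->q4 q2-0->q5 q2-1->q4 q3-0->q6 q3-1->q7 q4-0->q8 q4-1->q0 q5-0->q6 q5-1->q0 q6-0->q9 q6-1->q10 q7-0->q1 q7-1->q2 q8-0->q9 q8-1->q2 q9-0->q3 q9-1->q11 q10-0->q5 q10-1->q4 q11-0->q8 q11-1->q0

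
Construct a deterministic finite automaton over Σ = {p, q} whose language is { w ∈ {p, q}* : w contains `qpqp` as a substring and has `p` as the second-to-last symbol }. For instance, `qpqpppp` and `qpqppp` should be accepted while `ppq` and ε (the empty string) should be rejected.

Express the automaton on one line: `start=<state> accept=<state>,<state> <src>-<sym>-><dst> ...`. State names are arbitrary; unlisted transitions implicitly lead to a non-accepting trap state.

Build one automaton per condition and run them in lockstep. One (5 states) tracks whether and how much of `qpqp` has been seen; the other (7 states) tracks the last 2 symbols read. Each combined state is a pair, one component from each; accept when both components accept. After merging equivalent states the machine shrinks.
An 8-state machine:
       p  q 
>  A   A  B 
   B   C  B 
   C   A  D 
   D   E  B 
   E   F  G 
 * F   F  G 
 * G   E  H 
   H   E  H 
(> = start, * = accepting)

start=A accept=F,G A-p->A A-q->B B-p->C B-q->B C-p->A C-q->D D-p->E D-q->B E-p->F E-q->G F-p->F F-q->G G-p->E G-q->H H-p->E H-q->H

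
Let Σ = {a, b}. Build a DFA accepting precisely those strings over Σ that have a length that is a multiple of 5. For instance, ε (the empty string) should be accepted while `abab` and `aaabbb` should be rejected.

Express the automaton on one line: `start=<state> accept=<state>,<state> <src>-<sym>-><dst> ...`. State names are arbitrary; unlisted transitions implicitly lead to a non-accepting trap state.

start=q0 accept=q0 q0-a->q1 q0-b->q1 q1-a->q2 q1-b->q2 q2-a->q3 q2-b->q3 q3-a->q4 q3-b->q4 q4-a->q0 q4-b->q0

Count input length modulo 5: every symbol advances one step around the cycle q0 → q1 → q2 → q3 → q4 → q0. Accept at q0.
A 5-state machine:
        a   b  
>* q0   q1  q1 
   q1   q2  q2 
   q2   q3  q3 
   q3   q4  q4 
   q4   q0  q0 
(> = start, * = accepting)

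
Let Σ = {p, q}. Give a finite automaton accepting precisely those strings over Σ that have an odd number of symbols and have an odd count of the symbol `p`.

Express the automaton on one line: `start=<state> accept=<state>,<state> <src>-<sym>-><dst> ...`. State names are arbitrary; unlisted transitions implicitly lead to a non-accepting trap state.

start=s0 accept=s1 s0-p->s1 s0-q->s2 s1-p->s0 s1-q->s3 s2-p->s3 s2-q->s0 s3-p->s2 s3-q->s1

Build one automaton per condition and run them in lockstep. One (2 states) tracks the input length modulo 2; the other (2 states) tracks the count of `p`s modulo 2. Each combined state is a pair, one component from each; accept when both components accept.
4 states suffice.
        p   q  
>  s0   s1  s2 
 * s1   s0  s3 
   s2   s3  s0 
   s3   s2  s1 
(> = start, * = accepting)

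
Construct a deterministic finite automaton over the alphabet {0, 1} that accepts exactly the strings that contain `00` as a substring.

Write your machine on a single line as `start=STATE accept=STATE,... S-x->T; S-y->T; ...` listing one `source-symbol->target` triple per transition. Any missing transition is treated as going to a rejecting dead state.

start=s0; accept=s2; s0-0->s1; s0-1->s0; s1-0->s2; s1-1->s0; s2-0->s2; s2-1->s2

States s0..s1 record the length of the longest prefix of `00` that matches the current input suffix. Reaching s2 means `00` has been seen, and we stay there forever. Accept from s2.
A 3-state machine:
        0   1  
>  s0   s1  s0 
   s1   s2  s0 
 * s2   s2  s2 
(> = start, * = accepting)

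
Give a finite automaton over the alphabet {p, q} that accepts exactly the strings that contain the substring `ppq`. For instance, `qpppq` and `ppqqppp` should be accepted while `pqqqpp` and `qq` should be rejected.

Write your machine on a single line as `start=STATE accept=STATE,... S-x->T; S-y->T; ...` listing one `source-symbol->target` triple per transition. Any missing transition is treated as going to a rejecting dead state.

start=s0; accept=s3; s0-p->s1; s0-q->s0; s1-p->s2; s1-q->s0; s2-p->s2; s2-q->s3; s3-p->s3; s3-q->s3

Track how much of `ppq` has been matched so far: state s0 is no progress, s3 is the absorbing accept state reached once `ppq` has occurred. Intermediate states record partial matches; on a mismatch, fall back to the longest reusable overlap.
With 4 states:
        p   q  
>  s0   s1  s0 
   s1   s2  s0 
   s2   s2  s3 
 * s3   s3  s3 
(> = start, * = accepting)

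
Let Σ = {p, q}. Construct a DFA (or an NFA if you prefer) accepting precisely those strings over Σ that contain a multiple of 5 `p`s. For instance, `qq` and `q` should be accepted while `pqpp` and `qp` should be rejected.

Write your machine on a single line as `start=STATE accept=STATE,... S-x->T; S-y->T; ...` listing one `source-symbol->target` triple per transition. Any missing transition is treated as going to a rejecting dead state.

start=A; accept=A; A-p->B; A-q->A; B-p->C; B-q->B; C-p->D; C-q->C; D-p->E; D-q->D; E-p->A; E-q->E

Keep the running count of `p`s modulo 5: each `p` advances along the cycle A → B → C → D → E → A while other symbols loop. Accept at A.
5 states suffice.
       p  q 
>* A   B  A 
   B   C  B 
   C   D  C 
   D   E  D 
   E   A  E 
(> = start, * = accepting)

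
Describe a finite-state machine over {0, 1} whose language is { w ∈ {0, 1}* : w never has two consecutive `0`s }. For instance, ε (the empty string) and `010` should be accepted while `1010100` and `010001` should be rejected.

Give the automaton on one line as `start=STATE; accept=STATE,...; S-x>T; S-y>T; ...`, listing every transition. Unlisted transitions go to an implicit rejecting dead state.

start=S0; accept=S0,S1; S0-0>S1; S0-1>S0; S1-0>S2; S1-1>S0; S2-0>S2; S2-1>S2

Track partial matches of the forbidden pattern `00`. State S2 is a dead state reached once `00` has occurred; every other state accepts. S0 means no part of `00` is currently matched.
        0   1  
>* S0   S1  S0 
 * S1   S2  S0 
   S2   S2  S2 
(> = start, * = accepting)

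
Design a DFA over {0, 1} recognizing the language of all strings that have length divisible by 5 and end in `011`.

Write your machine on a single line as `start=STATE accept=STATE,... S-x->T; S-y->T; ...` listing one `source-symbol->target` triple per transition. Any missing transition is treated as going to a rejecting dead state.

start=q0; accept=q7; q0-0->q1; q0-1->q1; q1-0->q2; q1-1->q2; q2-0->q3; q2-1->q4; q3-0->q5; q3-1->q6; q4-0->q5; q4-1->q5; q5-0->q0; q5-1->q0; q6-0->q0; q6-1->q7; q7-0->q1; q7-1->q1

Run two small machines in parallel and take their product. One (5 states) tracks the input length modulo 5; the other (4 states) tracks how much of the suffix `011` has currently been matched. Each combined state is a pair, one component from each; accept when both components accept. After merging equivalent states the machine shrinks.
8 states suffice.
        0   1  
>  q0   q1  q1 
   q1   q2  q2 
   q2   q3  q4 
   q3   q5  q6 
   q4   q5  q5 
   q5   q0  q0 
   q6   q0  q7 
 * q7   q1  q1 
(> = start, * = accepting)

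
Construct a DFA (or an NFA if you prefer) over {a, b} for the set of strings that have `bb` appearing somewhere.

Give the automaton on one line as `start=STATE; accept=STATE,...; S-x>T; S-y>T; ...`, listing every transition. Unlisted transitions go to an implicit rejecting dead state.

start=S0; accept=S2; S0-a>S0; S0-b>S1; S1-a>S0; S1-b>S2; S2-a>S2; S2-b>S2

States S0..S1 record the length of the longest prefix of `bb` that matches the current input suffix. Reaching S2 means `bb` has been seen, and we stay there forever. Accept from S2.
With 3 states:
        a   b  
>  S0   S0  S1 
   S1   S0  S2 
 * S2   S2  S2 
(> = start, * = accepting)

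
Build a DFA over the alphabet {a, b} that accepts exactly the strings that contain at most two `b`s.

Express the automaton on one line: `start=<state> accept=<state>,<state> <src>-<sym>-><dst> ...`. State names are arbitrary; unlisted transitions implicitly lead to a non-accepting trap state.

start=s0 accept=s0,s1,s2 s0-a->s0 s0-b->s1 s1-a->s1 s1-b->s2 s2-a->s2 s2-b->s3 s3-a->s3 s3-b->s3

Only the number of `b`s matters, and only up to 3. Make a chain s0 → s1 → s2 → s3 advanced by each `b` (with s3 absorbing); every other symbol self-loops. The accepting set is {s0, s1, s2}.
A 4-state machine:
        a   b  
>* s0   s0  s1 
 * s1   s1  s2 
 * s2   s2  s3 
   s3   s3  s3 
(> = start, * = accepting)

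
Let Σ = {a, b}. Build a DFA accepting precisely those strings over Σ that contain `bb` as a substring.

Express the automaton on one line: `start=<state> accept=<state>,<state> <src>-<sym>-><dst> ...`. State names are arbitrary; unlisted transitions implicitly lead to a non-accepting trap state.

start=q0 accept=q2 q0-a->q0 q0-b->q1 q1-a->q0 q1-b->q2 q2-a->q2 q2-b->q2

Track how much of `bb` has been matched so far: state q0 is no progress, q2 is the absorbing accept state reached once `bb` has occurred. Intermediate states record partial matches; on a mismatch, fall back to the longest reusable overlap.
A 3-state machine:
        a   b  
>  q0   q0  q1 
   q1   q0  q2 
 * q2   q2  q2 
(> = start, * = accepting)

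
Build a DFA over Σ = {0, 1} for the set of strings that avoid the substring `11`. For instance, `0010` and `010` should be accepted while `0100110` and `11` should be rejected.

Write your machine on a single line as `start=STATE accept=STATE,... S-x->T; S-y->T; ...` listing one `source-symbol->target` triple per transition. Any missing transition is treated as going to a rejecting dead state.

This is the complement of 'contains `11`'. Use the same substring-matching states — A through C holding how much of `11` has just been matched — but flip the accepting set: everything except the trap C accepts.
A 3-state machine:
       0  1 
>* A   A  B 
 * B   A  C 
   C   C  C 
(> = start, * = accepting)

start=A; accept=A,B; A-0->A; A-1->B; B-0->A; B-1->C; C-0->C; C-1->C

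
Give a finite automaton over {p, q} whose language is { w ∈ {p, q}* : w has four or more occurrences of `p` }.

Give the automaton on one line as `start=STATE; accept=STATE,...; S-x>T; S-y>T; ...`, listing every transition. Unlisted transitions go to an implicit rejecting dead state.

start=s0; accept=s4,s5; s0-p>s1; s0-q>s0; s1-p>s2; s1-q>s1; s2-p>s3; s2-q>s2; s3-p>s4; s3-q>s3; s4-p>s5; s4-q>s4; s5-p>s5; s5-q>s5

Only the number of `p`s matters, and only up to 5. Make a chain s0 → s1 → s2 → s3 → s4 → s5 advanced by each `p` (with s5 absorbing); every other symbol self-loops. The accepting set is {s4, s5}.
6 states suffice.
        p   q  
>  s0   s1  s0 
   s1   s2  s1 
   s2   s3  s2 
   s3   s4  s3 
 * s4   s5  s4 
 * s5   s5  s5 
(> = start, * = accepting)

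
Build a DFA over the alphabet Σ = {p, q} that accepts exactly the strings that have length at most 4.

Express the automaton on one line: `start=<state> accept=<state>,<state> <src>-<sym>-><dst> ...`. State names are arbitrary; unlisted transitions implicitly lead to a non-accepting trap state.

start=s0 accept=s0,s1,s2,s3,s4 s0-p->s1 s0-q->s1 s1-p->s2 s1-q->s2 s2-p->s3 s2-q->s3 s3-p->s4 s3-q->s4 s4-p->s5 s4-q->s5 s5-p->s5 s5-q->s5

We only need to distinguish lengths 0, 1, …, 4, and '>4'. Chain s0 → s1 → s2 → s3 → s4 → s5 on every symbol, with s5 looping. Accepting states: {s0, s1, s2, s3, s4}.
        p   q  
>* s0   s1  s1 
 * s1   s2  s2 
 * s2   s3  s3 
 * s3   s4  s4 
 * s4   s5  s5 
   s5   s5  s5 
(> = start, * = accepting)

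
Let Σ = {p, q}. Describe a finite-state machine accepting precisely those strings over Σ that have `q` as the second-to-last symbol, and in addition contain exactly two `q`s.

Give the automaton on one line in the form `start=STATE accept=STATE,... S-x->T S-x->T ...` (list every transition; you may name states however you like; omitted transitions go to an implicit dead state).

Run two small machines in parallel and take their product. One (7 states) tracks the last 2 symbols read; the other (4 states) tracks the count of `q`s, saturating at 3. Each combined state is a pair, one component from each; accept when both components accept.
With 15 states:
          p    q  
>  S0     S1   S2 
   S1     S3   S4 
   S2     S5   S6 
   S3     S3   S4 
   S4     S5   S6 
   S5     S7   S8 
 * S6     S9  S10 
   S7     S7   S8 
   S8     S9  S10 
 * S9    S11  S12 
   S10   S13  S10 
   S11   S11  S12 
   S12   S13  S10 
   S13   S14  S12 
   S14   S14  S12 
(> = start, * = accepting)

start=S0 accept=S6,S9 S0-p->S1 S0-q->S2 S1-p->S3 S1-q->S4 S2-p->S5 S2-q->S6 S3-p->S3 S3-q->S4 S4-p->S5 S4-q->S6 S5-p->S7 S5-q->S8 S6-p->S9 S6-q->S10 S7-p->S7 S7-q->S8 S8-p->S9 S8-q->S10 S9-p->S11 S9-q->S12 S10-p->S13 S10-q->S10 S11-p->S11 S11-q->S12 S12-p->S13 S12-q->S10 S13-p->S14 S13-q->S12 S14-p->S14 S14-q->S12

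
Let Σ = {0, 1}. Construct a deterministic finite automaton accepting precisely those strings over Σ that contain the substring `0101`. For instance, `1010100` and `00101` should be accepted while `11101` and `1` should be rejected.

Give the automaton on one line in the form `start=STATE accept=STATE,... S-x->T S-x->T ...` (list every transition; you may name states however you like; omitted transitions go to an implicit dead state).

States q0..q3 record the length of the longest prefix of `0101` that matches the current input suffix. Reaching q4 means `0101` has been seen, and we stay there forever. Accept from q4.
With 5 states:
        0   1  
>  q0   q1  q0 
   q1   q1  q2 
   q2   q3  q0 
   q3   q1  q4 
 * q4   q4  q4 
(> = start, * = accepting)

start=q0 accept=q4 q0-0->q1 q0-1->q0 q1-0->q1 q1-1->q2 q2-0->q3 q2-1->q0 q3-0->q1 q3-1->q4 q4-0->q4 q4-1->q4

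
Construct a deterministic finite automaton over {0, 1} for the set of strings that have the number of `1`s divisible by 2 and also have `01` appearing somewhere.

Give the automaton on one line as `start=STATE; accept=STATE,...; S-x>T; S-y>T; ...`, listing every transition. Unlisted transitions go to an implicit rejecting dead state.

start=S0; accept=S4; S0-0>S1; S0-1>S2; S1-0>S1; S1-1>S3; S2-0>S3; S2-1>S0; S3-0>S3; S3-1>S4; S4-0>S4; S4-1>S3

Run two small machines in parallel and take their product. One (2 states) tracks the count of `1`s modulo 2; the other (3 states) tracks whether and how much of `01` has been seen. Each combined state is a pair, one component from each; accept when both components accept. Equivalent product states are then merged.
With 5 states:
        0   1  
>  S0   S1  S2 
   S1   S1  S3 
   S2   S3  S0 
   S3   S3  S4 
 * S4   S4  S3 
(> = start, * = accepting)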